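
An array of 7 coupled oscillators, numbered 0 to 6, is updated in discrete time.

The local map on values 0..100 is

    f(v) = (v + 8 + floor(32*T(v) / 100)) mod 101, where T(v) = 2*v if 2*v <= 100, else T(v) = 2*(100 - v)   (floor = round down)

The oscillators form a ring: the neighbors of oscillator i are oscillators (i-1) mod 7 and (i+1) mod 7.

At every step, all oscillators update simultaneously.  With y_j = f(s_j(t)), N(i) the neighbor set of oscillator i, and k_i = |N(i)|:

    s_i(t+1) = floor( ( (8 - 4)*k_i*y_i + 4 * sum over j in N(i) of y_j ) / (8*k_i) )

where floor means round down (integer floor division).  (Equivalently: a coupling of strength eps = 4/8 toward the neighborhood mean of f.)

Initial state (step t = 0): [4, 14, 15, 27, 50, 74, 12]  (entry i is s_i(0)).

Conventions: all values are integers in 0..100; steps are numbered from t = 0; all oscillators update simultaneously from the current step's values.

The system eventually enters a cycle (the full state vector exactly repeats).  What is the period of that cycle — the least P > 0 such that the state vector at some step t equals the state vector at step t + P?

Answer: 5
Key observation: The state at step 9, [3, 3, 3, 3, 3, 3, 3], reappears at step 14 — and no state repeats earlier — so the cycle the system enters has period 5.

Derivation:
t=0: [4, 14, 15, 27, 50, 74, 12]
t=1: [21, 26, 36, 56, 82, 78, 41]
t=2: [52, 52, 69, 62, 48, 68, 73]
t=3: [92, 91, 94, 92, 90, 94, 95]
t=4: [4, 3, 3, 3, 3, 4, 4]
t=5: [13, 12, 12, 12, 12, 13, 14]
t=6: [28, 27, 27, 27, 27, 28, 29]
t=7: [53, 52, 52, 52, 52, 53, 54]
t=8: [90, 90, 90, 90, 90, 90, 91]
t=9: [3, 3, 3, 3, 3, 3, 3]
t=10: [12, 12, 12, 12, 12, 12, 12]
t=11: [27, 27, 27, 27, 27, 27, 27]
t=12: [52, 52, 52, 52, 52, 52, 52]
t=13: [90, 90, 90, 90, 90, 90, 90]
t=14: [3, 3, 3, 3, 3, 3, 3]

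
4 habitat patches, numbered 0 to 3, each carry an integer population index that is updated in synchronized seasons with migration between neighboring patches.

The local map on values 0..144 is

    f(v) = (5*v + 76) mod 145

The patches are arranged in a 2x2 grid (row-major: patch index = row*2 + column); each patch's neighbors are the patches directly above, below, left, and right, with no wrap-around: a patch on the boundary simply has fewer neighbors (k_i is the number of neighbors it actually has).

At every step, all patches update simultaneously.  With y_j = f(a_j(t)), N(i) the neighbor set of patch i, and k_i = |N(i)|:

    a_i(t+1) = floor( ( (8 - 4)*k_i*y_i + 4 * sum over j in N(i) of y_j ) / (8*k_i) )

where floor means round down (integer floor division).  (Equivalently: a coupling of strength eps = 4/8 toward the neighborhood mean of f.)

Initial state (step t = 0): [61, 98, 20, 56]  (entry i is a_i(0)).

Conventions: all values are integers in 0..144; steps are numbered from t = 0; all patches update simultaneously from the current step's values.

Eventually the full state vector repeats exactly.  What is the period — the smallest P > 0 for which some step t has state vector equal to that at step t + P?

Answer: 14
Key observation: The state at step 36, [96, 96, 96, 96], reappears at step 50 — and no state repeats earlier — so the cycle the system enters has period 14.

Derivation:
t=0: [61, 98, 20, 56]
t=1: [86, 104, 54, 73]
t=2: [53, 27, 47, 21]
t=3: [47, 54, 32, 39]
t=4: [47, 64, 82, 99]
t=5: [49, 92, 64, 107]
t=6: [67, 66, 68, 67]
t=7: [121, 118, 123, 121]
t=8: [99, 93, 106, 99]
t=9: [101, 121, 81, 101]
t=10: [37, 51, 23, 37]
t=11: [79, 78, 81, 79]
t=12: [37, 33, 41, 37]
t=13: [116, 106, 126, 116]
t=14: [76, 51, 101, 76]
t=15: [21, 31, 11, 21]
t=16: [72, 61, 83, 72]
t=17: [37, 46, 28, 37]
t=18: [79, 66, 93, 79]
t=19: [73, 76, 71, 73]
t=20: [43, 13, 73, 43]
t=21: [37, 71, 3, 37]
t=22: [116, 128, 103, 116]
t=23: [74, 106, 43, 74]
t=24: [12, 18, 6, 12]
t=25: [99, 78, 121, 99]
t=26: [101, 83, 118, 101]
t=27: [36, 28, 43, 36]
t=28: [73, 91, 56, 73]
t=29: [43, 51, 36, 43]
t=30: [38, 21, 56, 38]
t=31: [86, 78, 93, 86]
t=32: [69, 51, 88, 69]
t=33: [96, 86, 106, 96]
t=34: [84, 96, 73, 84]
t=35: [62, 91, 33, 62]
t=36: [96, 96, 96, 96]
t=37: [121, 121, 121, 121]
t=38: [101, 101, 101, 101]
t=39: [1, 1, 1, 1]
t=40: [81, 81, 81, 81]
t=41: [46, 46, 46, 46]
t=42: [16, 16, 16, 16]
t=43: [11, 11, 11, 11]
t=44: [131, 131, 131, 131]
t=45: [6, 6, 6, 6]
t=46: [106, 106, 106, 106]
t=47: [26, 26, 26, 26]
t=48: [61, 61, 61, 61]
t=49: [91, 91, 91, 91]
t=50: [96, 96, 96, 96]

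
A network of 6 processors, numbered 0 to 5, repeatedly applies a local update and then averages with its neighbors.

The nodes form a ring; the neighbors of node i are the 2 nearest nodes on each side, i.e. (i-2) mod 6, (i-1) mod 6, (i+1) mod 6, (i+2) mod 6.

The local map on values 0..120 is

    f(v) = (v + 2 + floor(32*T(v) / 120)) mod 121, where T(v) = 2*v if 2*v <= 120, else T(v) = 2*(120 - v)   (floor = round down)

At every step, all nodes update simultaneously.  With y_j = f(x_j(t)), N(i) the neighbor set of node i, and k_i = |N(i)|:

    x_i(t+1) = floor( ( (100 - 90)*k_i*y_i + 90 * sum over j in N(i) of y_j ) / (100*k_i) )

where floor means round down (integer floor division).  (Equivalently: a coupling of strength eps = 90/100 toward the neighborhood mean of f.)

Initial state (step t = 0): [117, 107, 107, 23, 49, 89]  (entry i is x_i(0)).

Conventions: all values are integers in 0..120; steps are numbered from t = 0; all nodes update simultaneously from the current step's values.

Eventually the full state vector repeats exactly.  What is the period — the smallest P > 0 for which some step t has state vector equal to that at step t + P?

Simulating step by step:
t=0: [117, 107, 107, 23, 49, 89]
t=1: [105, 96, 90, 96, 92, 89]
t=2: [108, 110, 110, 108, 109, 110]
t=3: [116, 116, 116, 116, 116, 116]
t=4: [120, 120, 120, 120, 120, 120]
t=5: [1, 1, 1, 1, 1, 1]
t=6: [3, 3, 3, 3, 3, 3]
t=7: [6, 6, 6, 6, 6, 6]
t=8: [11, 11, 11, 11, 11, 11]
t=9: [18, 18, 18, 18, 18, 18]
t=10: [29, 29, 29, 29, 29, 29]
t=11: [46, 46, 46, 46, 46, 46]
t=12: [72, 72, 72, 72, 72, 72]
t=13: [99, 99, 99, 99, 99, 99]
t=14: [112, 112, 112, 112, 112, 112]
t=15: [118, 118, 118, 118, 118, 118]
t=16: [0, 0, 0, 0, 0, 0]
t=17: [2, 2, 2, 2, 2, 2]
t=18: [5, 5, 5, 5, 5, 5]
t=19: [9, 9, 9, 9, 9, 9]
t=20: [15, 15, 15, 15, 15, 15]
t=21: [25, 25, 25, 25, 25, 25]
t=22: [40, 40, 40, 40, 40, 40]
t=23: [63, 63, 63, 63, 63, 63]
t=24: [95, 95, 95, 95, 95, 95]
t=25: [110, 110, 110, 110, 110, 110]
t=26: [117, 117, 117, 117, 117, 117]
t=27: [120, 120, 120, 120, 120, 120]

Answer: 23
Key observation: The state at step 4, [120, 120, 120, 120, 120, 120], reappears at step 27 — and no state repeats earlier — so the cycle the system enters has period 23.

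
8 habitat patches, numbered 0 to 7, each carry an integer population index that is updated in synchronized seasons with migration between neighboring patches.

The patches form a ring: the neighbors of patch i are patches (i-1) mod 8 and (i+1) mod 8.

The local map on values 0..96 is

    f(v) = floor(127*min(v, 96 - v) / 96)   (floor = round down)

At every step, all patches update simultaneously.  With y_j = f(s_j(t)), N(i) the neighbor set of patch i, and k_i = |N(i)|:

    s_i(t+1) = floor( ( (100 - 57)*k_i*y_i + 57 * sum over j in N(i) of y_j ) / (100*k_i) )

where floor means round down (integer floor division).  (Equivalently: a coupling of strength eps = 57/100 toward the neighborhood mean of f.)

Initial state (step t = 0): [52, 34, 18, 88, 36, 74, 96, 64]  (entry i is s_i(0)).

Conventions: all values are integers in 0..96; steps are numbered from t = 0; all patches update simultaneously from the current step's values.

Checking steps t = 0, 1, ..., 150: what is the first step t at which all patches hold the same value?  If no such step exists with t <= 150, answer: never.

Simulating step by step:
t=0: [52, 34, 18, 88, 36, 74, 96, 64]  (not all equal)
t=1: [49, 42, 25, 24, 31, 25, 20, 34]  (not all equal)
t=2: [54, 50, 38, 34, 35, 33, 33, 44]  (not all equal)
t=3: [57, 55, 51, 46, 44, 43, 47, 52]  (not all equal)
t=4: [53, 54, 57, 59, 58, 58, 59, 57]  (not all equal)
t=5: [54, 54, 51, 49, 49, 49, 49, 51]  (not all equal)
t=6: [56, 56, 58, 61, 62, 62, 61, 58]  (not all equal)
t=7: [51, 51, 49, 46, 44, 44, 46, 49]  (not all equal)
t=8: [59, 59, 60, 60, 58, 58, 60, 60]  (not all equal)
t=9: [47, 47, 47, 47, 49, 49, 47, 47]  (not all equal)
t=10: [62, 62, 62, 62, 62, 62, 62, 62]  (all equal)

Answer: 10
Key observation: Synchronization is absorbing here: once all patches are equal they stay equal, and step 10 is the first all-equal step.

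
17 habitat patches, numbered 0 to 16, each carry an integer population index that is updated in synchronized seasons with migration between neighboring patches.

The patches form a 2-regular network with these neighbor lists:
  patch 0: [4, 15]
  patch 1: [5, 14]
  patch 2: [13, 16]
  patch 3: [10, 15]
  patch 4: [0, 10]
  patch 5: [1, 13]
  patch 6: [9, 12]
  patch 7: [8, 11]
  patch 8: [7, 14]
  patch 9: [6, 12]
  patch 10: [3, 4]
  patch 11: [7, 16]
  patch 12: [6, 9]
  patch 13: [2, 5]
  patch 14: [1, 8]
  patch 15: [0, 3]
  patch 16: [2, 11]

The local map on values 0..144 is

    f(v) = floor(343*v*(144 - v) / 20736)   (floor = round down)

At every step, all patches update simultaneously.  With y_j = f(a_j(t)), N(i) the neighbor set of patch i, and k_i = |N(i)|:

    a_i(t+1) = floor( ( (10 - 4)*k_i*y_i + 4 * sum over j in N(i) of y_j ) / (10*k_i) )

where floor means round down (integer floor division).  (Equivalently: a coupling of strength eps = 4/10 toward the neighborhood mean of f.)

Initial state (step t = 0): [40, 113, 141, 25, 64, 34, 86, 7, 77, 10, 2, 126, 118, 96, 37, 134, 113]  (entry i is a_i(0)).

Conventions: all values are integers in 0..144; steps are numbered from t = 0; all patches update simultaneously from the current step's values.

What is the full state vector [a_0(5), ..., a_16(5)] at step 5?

Answer: [83, 83, 83, 83, 83, 83, 83, 83, 83, 83, 83, 83, 83, 83, 83, 83, 83]

Derivation:
t=0: [40, 113, 141, 25, 64, 34, 86, 7, 77, 10, 2, 126, 118, 96, 37, 134, 113]
t=1: [62, 59, 30, 34, 64, 63, 63, 33, 67, 39, 29, 36, 50, 59, 67, 36, 42]
t=2: [80, 83, 64, 60, 78, 83, 79, 65, 80, 72, 62, 64, 76, 77, 84, 67, 66]
t=3: [84, 83, 84, 83, 84, 83, 84, 84, 83, 84, 84, 84, 84, 84, 83, 84, 84]
t=4: [83, 83, 83, 83, 83, 83, 83, 83, 83, 83, 83, 83, 83, 83, 83, 83, 83]
t=5: [83, 83, 83, 83, 83, 83, 83, 83, 83, 83, 83, 83, 83, 83, 83, 83, 83]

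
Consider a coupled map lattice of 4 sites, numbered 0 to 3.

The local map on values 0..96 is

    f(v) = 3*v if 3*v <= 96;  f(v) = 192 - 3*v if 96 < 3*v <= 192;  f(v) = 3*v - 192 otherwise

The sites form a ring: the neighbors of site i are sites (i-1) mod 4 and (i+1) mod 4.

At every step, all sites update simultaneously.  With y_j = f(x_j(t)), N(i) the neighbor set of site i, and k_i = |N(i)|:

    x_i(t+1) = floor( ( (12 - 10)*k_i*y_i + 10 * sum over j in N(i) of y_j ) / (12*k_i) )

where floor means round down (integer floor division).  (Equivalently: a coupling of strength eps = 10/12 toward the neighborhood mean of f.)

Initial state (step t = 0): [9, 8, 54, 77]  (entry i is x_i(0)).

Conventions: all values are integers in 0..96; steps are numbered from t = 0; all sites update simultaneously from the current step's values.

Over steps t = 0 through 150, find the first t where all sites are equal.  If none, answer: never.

Simulating step by step:
t=0: [9, 8, 54, 77]  (not all equal)
t=1: [30, 27, 31, 30]  (not all equal)
t=2: [86, 89, 86, 91]  (not all equal)
t=3: [76, 67, 76, 68]  (not all equal)
t=4: [14, 31, 14, 32]  (not all equal)
t=5: [85, 50, 85, 51]  (not all equal)
t=6: [44, 59, 44, 59]  (not all equal)
t=7: [22, 52, 22, 52]  (not all equal)
t=8: [41, 61, 41, 61]  (not all equal)
t=9: [19, 59, 19, 59]  (not all equal)
t=10: [22, 50, 22, 50]  (not all equal)
t=11: [46, 62, 46, 62]  (not all equal)
t=12: [14, 46, 14, 46]  (not all equal)
t=13: [52, 44, 52, 44]  (not all equal)
t=14: [56, 40, 56, 40]  (not all equal)
t=15: [64, 32, 64, 32]  (not all equal)
t=16: [80, 16, 80, 16]  (not all equal)
t=17: [48, 48, 48, 48]  (all equal)

Answer: 17
Key observation: Synchronization is absorbing here: once all sites are equal they stay equal, and step 17 is the first all-equal step.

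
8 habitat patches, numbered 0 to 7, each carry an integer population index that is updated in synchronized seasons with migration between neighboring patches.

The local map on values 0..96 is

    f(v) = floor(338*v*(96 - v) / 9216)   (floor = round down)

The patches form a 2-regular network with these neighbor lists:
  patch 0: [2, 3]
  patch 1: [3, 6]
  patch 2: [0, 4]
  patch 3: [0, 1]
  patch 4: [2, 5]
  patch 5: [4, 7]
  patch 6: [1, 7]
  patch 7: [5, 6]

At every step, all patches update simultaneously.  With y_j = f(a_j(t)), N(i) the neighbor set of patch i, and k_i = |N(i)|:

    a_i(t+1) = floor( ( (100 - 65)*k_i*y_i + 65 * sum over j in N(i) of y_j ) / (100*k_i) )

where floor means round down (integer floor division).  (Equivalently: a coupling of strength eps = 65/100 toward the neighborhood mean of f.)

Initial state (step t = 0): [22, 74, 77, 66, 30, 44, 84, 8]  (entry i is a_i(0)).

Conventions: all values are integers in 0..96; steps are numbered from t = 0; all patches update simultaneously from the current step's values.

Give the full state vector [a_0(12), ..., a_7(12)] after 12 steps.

Simulating step by step:
t=0: [22, 74, 77, 66, 30, 44, 84, 8]
t=1: [61, 55, 61, 63, 69, 60, 39, 47]
t=2: [77, 79, 74, 78, 74, 77, 82, 81]
t=3: [54, 47, 57, 51, 57, 52, 44, 46]
t=4: [82, 83, 81, 83, 81, 82, 83, 83]
t=5: [41, 39, 43, 39, 43, 41, 39, 39]
t=6: [82, 81, 82, 81, 82, 82, 81, 81]
t=7: [42, 44, 42, 43, 42, 42, 44, 43]
t=8: [83, 83, 83, 83, 83, 83, 83, 83]
t=9: [39, 39, 39, 39, 39, 39, 39, 39]
t=10: [81, 81, 81, 81, 81, 81, 81, 81]
t=11: [44, 44, 44, 44, 44, 44, 44, 44]
t=12: [83, 83, 83, 83, 83, 83, 83, 83]

Answer: [83, 83, 83, 83, 83, 83, 83, 83]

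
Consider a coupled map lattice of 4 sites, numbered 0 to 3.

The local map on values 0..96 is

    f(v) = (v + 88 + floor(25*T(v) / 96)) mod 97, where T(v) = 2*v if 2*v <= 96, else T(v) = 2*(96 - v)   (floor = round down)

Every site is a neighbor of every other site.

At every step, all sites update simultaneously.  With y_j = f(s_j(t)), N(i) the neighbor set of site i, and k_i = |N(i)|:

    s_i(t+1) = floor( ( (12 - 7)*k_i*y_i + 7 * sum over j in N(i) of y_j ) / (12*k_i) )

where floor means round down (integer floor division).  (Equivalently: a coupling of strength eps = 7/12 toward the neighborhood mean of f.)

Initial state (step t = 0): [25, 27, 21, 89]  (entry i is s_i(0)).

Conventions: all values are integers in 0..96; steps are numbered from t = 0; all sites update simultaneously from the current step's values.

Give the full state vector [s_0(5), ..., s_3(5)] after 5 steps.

Simulating step by step:
t=0: [25, 27, 21, 89]
t=1: [38, 39, 37, 50]
t=2: [51, 51, 51, 54]
t=3: [65, 65, 65, 65]
t=4: [72, 72, 72, 72]
t=5: [75, 75, 75, 75]

Answer: [75, 75, 75, 75]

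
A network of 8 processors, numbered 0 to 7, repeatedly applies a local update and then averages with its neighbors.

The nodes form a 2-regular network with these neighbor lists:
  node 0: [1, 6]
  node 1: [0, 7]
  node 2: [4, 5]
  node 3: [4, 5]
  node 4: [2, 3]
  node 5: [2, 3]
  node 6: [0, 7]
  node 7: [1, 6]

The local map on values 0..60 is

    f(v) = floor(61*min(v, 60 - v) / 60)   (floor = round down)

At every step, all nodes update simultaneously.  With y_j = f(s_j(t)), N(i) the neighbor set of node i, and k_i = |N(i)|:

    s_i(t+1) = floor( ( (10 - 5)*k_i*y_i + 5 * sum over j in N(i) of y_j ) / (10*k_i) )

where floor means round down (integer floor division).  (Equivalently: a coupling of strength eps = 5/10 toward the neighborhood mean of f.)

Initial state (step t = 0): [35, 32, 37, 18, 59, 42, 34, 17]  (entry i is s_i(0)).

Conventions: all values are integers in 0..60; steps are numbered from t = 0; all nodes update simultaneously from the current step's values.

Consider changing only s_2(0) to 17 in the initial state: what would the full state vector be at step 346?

Simulating step by step:
t=0: [35, 32, 17, 18, 59, 42, 34, 17]
t=1: [26, 24, 13, 13, 9, 17, 23, 22]
t=2: [24, 24, 13, 13, 11, 15, 23, 22]
t=3: [23, 23, 13, 13, 12, 14, 23, 22]
t=4: [23, 22, 13, 13, 12, 13, 22, 22]
t=5: [22, 22, 12, 12, 12, 13, 22, 22]
t=6: [22, 22, 12, 12, 12, 12, 22, 22]
t=7: [22, 22, 12, 12, 12, 12, 22, 22]

Answer: [22, 22, 12, 12, 12, 12, 22, 22]
Key observation: The state at step 6, [22, 22, 12, 12, 12, 12, 22, 22], reappears at step 7: the system is in a cycle of period 1 from step 6 on.  Therefore the state at step 346 equals the state at step 6 + ((346 - 6) mod 1) = 6, which is [22, 22, 12, 12, 12, 12, 22, 22].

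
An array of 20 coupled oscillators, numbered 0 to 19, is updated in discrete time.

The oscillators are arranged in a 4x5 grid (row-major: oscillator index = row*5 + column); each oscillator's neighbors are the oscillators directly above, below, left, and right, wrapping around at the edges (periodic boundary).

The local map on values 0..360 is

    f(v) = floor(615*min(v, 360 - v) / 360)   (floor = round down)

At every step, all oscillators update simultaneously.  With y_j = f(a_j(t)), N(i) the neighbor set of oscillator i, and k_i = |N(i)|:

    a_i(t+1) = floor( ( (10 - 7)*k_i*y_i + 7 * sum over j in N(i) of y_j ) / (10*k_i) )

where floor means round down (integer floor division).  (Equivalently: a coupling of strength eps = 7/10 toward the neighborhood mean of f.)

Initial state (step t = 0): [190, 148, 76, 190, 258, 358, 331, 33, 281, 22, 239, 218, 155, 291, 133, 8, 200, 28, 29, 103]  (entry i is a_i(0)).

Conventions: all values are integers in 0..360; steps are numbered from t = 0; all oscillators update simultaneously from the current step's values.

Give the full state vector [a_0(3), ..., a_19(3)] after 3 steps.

Answer: [182, 183, 189, 190, 185, 226, 223, 220, 214, 222, 195, 191, 195, 201, 200, 166, 164, 182, 188, 182]

Derivation:
t=0: [190, 148, 76, 190, 258, 358, 331, 33, 281, 22, 239, 218, 155, 291, 133, 8, 200, 28, 29, 103]
t=1: [164, 205, 151, 172, 190, 102, 111, 117, 127, 105, 146, 211, 160, 153, 161, 169, 178, 139, 124, 133]
t=2: [261, 259, 250, 258, 258, 209, 212, 223, 227, 220, 248, 253, 248, 248, 242, 271, 273, 253, 241, 254]
t=3: [182, 183, 189, 190, 185, 226, 223, 220, 214, 222, 195, 191, 195, 201, 200, 166, 164, 182, 188, 182]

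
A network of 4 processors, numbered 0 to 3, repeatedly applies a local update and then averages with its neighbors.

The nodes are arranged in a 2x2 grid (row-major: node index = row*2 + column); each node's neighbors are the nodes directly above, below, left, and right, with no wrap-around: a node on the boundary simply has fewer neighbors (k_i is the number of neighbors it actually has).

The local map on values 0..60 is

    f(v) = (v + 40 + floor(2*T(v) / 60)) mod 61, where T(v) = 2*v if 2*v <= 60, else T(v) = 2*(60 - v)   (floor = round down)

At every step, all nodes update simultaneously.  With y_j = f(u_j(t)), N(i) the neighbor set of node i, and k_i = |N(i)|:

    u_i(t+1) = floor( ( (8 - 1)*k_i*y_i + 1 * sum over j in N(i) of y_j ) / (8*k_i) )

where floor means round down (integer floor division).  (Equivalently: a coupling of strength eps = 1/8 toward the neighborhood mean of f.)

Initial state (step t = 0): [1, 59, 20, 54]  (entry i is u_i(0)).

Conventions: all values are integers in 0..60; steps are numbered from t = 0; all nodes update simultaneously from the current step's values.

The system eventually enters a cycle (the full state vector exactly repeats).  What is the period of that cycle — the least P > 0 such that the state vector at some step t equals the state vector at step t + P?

Simulating step by step:
t=0: [1, 59, 20, 54]
t=1: [38, 37, 4, 31]
t=2: [19, 16, 40, 13]
t=3: [57, 56, 24, 51]
t=4: [33, 34, 7, 28]
t=5: [15, 13, 42, 10]
t=6: [53, 53, 25, 48]
t=7: [30, 31, 8, 25]
t=8: [13, 10, 43, 8]
t=9: [50, 50, 26, 46]
t=10: [27, 28, 8, 24]
t=11: [9, 7, 42, 7]
t=12: [47, 47, 25, 45]
t=13: [24, 25, 7, 23]
t=14: [6, 4, 41, 5]
t=15: [44, 44, 24, 43]
t=16: [22, 23, 6, 21]
t=17: [4, 2, 40, 3]
t=18: [42, 42, 22, 41]
t=19: [20, 21, 4, 19]
t=20: [2, 4, 42, 55]
t=21: [40, 43, 24, 33]
t=22: [19, 22, 5, 13]
t=23: [55, 8, 46, 49]
t=24: [34, 45, 25, 29]
t=25: [14, 23, 5, 9]
t=26: [50, 9, 45, 45]
t=27: [30, 46, 25, 26]
t=28: [11, 22, 5, 7]
t=29: [47, 7, 45, 44]
t=30: [27, 44, 25, 25]
t=31: [7, 21, 5, 6]
t=32: [44, 6, 45, 43]
t=33: [25, 43, 24, 24]
t=34: [6, 20, 4, 5]
t=35: [43, 5, 44, 42]
t=36: [24, 42, 23, 23]
t=37: [5, 19, 3, 4]
t=38: [45, 58, 43, 44]
t=39: [25, 35, 23, 24]
t=40: [5, 13, 3, 4]
t=41: [45, 51, 43, 44]
t=42: [25, 29, 23, 24]
t=43: [5, 8, 3, 4]
t=44: [45, 47, 43, 44]
t=45: [24, 25, 23, 24]
t=46: [4, 4, 3, 4]
t=47: [43, 44, 43, 43]
t=48: [23, 23, 23, 23]
t=49: [3, 3, 3, 3]
t=50: [43, 43, 43, 43]
t=51: [23, 23, 23, 23]

Answer: 3
Key observation: The state at step 48, [23, 23, 23, 23], reappears at step 51 — and no state repeats earlier — so the cycle the system enters has period 3.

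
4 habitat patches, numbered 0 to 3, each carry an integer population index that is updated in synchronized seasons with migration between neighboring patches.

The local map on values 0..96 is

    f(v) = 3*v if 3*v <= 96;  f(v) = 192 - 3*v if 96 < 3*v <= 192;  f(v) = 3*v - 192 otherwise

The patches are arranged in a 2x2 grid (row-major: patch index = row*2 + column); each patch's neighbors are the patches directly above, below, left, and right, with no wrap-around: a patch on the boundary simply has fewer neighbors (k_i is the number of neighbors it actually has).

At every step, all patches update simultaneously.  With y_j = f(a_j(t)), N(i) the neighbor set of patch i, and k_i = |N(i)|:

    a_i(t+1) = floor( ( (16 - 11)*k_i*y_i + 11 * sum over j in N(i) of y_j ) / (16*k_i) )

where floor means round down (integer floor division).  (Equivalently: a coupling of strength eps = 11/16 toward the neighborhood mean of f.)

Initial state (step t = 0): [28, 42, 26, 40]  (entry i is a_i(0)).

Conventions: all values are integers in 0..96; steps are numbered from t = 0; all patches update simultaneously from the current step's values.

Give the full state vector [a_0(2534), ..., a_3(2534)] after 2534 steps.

Answer: [56, 48, 48, 56]
Key observation: The state at step 32, [55, 61, 61, 55], reappears at step 42: the system is in a cycle of period 10 from step 32 on.  Therefore the state at step 2534 equals the state at step 32 + ((2534 - 32) mod 10) = 34, which is [56, 48, 48, 56].

Derivation:
t=0: [28, 42, 26, 40]
t=1: [75, 74, 78, 72]
t=2: [35, 28, 32, 32]
t=3: [89, 89, 92, 91]
t=4: [78, 77, 79, 79]
t=5: [42, 42, 43, 42]
t=6: [64, 66, 65, 64]
t=7: [3, 1, 0, 3]
t=8: [3, 7, 6, 3]
t=9: [16, 12, 11, 16]
t=10: [38, 44, 43, 38]
t=11: [66, 72, 73, 66]
t=12: [19, 11, 12, 19]
t=13: [41, 49, 50, 41]
t=14: [51, 61, 60, 51]
t=15: [19, 29, 30, 19]
t=16: [78, 66, 67, 78]
t=17: [18, 30, 31, 18]
t=18: [79, 65, 66, 79]
t=19: [17, 31, 32, 17]
t=20: [80, 64, 65, 80]
t=21: [16, 33, 33, 16]
t=22: [78, 62, 62, 78]
t=23: [17, 30, 30, 17]
t=24: [77, 63, 63, 77]
t=25: [14, 27, 27, 14]
t=26: [68, 54, 54, 68]
t=27: [24, 17, 17, 24]
t=28: [57, 65, 65, 57]
t=29: [8, 15, 15, 8]
t=30: [38, 30, 30, 38]
t=31: [86, 81, 81, 86]
t=32: [55, 61, 61, 55]
t=33: [14, 21, 21, 14]
t=34: [56, 48, 48, 56]
t=35: [40, 31, 31, 40]
t=36: [86, 78, 78, 86]
t=37: [49, 58, 58, 49]
t=38: [26, 36, 36, 26]
t=39: [82, 79, 79, 82]
t=40: [47, 51, 51, 47]
t=41: [42, 47, 47, 42]
t=42: [55, 61, 61, 55]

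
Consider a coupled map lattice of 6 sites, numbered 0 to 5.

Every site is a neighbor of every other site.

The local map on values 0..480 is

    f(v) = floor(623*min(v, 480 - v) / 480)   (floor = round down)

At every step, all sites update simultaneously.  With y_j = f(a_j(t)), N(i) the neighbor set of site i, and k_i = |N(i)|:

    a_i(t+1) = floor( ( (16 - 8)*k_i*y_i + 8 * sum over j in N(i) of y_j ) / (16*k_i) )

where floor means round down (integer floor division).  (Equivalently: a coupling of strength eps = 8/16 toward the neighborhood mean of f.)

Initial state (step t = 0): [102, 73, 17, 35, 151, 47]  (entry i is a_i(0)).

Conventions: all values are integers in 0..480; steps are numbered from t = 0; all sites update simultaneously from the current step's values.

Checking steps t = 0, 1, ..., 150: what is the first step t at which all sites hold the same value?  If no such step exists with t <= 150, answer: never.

Answer: 8
Key observation: Synchronization is absorbing here: once all sites are equal they stay equal, and step 8 is the first all-equal step.

Derivation:
t=0: [102, 73, 17, 35, 151, 47]  (not all equal)
t=1: [107, 92, 63, 72, 132, 79]  (not all equal)
t=2: [125, 118, 102, 107, 138, 111]  (not all equal)
t=3: [155, 152, 143, 146, 162, 148]  (not all equal)
t=4: [197, 196, 191, 193, 201, 194]  (not all equal)
t=5: [253, 253, 250, 251, 255, 252]  (not all equal)
t=6: [294, 294, 296, 295, 293, 295]  (not all equal)
t=7: [240, 240, 239, 240, 241, 240]  (not all equal)
t=8: [310, 310, 310, 310, 310, 310]  (all equal)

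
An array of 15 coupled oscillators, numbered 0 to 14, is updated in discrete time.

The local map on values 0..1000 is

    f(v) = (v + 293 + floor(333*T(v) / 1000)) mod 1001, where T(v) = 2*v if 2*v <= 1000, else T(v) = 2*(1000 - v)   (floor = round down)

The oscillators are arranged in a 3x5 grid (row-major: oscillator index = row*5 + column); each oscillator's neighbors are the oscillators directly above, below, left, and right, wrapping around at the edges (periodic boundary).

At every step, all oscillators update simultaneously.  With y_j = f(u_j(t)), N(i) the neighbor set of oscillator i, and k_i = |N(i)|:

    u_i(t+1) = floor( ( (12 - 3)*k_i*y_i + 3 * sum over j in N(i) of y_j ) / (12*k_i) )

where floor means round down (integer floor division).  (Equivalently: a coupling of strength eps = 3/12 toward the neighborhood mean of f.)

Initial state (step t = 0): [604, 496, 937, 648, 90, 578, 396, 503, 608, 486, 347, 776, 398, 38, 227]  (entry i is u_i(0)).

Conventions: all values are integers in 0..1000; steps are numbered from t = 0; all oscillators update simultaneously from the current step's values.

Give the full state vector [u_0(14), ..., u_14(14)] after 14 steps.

Simulating step by step:
t=0: [604, 496, 937, 648, 90, 578, 396, 503, 608, 486, 347, 776, 398, 38, 227]
t=1: [218, 188, 288, 207, 400, 243, 752, 240, 168, 164, 728, 343, 777, 389, 613]
t=2: [645, 610, 713, 680, 845, 624, 335, 629, 606, 573, 299, 725, 367, 805, 288]
t=3: [214, 209, 235, 190, 259, 247, 681, 257, 165, 195, 675, 319, 727, 295, 666]
t=4: [627, 627, 648, 629, 671, 630, 319, 643, 595, 598, 284, 693, 338, 685, 279]
t=5: [205, 209, 215, 169, 214, 245, 661, 254, 159, 196, 654, 305, 687, 260, 648]
t=6: [610, 622, 620, 591, 611, 626, 312, 635, 582, 594, 276, 674, 321, 637, 266]
t=7: [198, 206, 206, 156, 197, 242, 651, 249, 154, 193, 641, 297, 663, 244, 629]
t=8: [599, 615, 606, 570, 588, 620, 307, 626, 572, 587, 271, 662, 311, 614, 257]
t=9: [195, 203, 200, 150, 189, 240, 645, 245, 151, 189, 634, 291, 650, 236, 616]
t=10: [593, 610, 597, 560, 575, 616, 304, 620, 566, 580, 267, 654, 305, 603, 251]
t=11: [192, 201, 197, 147, 185, 237, 640, 242, 149, 186, 628, 288, 641, 232, 608]
t=12: [589, 606, 592, 555, 570, 612, 302, 616, 562, 575, 264, 650, 302, 597, 248]
t=13: [190, 200, 195, 145, 183, 236, 638, 240, 147, 185, 623, 286, 637, 229, 603]
t=14: [586, 604, 589, 552, 566, 611, 301, 612, 559, 574, 263, 647, 299, 593, 246]

Answer: [586, 604, 589, 552, 566, 611, 301, 612, 559, 574, 263, 647, 299, 593, 246]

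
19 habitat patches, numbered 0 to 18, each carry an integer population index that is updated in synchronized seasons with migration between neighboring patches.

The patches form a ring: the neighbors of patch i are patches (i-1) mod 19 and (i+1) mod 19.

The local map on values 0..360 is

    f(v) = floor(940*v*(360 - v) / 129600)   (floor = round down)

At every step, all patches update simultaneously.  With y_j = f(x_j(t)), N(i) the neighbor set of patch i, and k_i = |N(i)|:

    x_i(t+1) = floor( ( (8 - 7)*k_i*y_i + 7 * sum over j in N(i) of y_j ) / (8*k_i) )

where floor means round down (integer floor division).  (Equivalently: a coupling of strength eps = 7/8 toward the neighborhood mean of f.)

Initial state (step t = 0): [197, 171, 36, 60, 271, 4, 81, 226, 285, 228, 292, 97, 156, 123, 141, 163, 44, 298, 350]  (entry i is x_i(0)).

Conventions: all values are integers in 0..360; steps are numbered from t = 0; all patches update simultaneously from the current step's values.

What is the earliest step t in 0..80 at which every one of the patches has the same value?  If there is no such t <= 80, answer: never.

Simulating step by step:
t=0: [197, 171, 36, 60, 271, 4, 81, 226, 285, 228, 292, 97, 156, 123, 141, 163, 44, 298, 350]  (not all equal)
t=1: [142, 167, 169, 129, 83, 148, 120, 166, 210, 158, 194, 186, 202, 224, 221, 170, 172, 71, 163]  (not all equal)
t=2: [231, 229, 225, 202, 214, 192, 227, 219, 231, 230, 232, 232, 227, 225, 226, 228, 196, 222, 191]  (not all equal)
t=3: [224, 217, 223, 224, 231, 223, 226, 217, 219, 215, 215, 216, 217, 218, 219, 225, 221, 232, 220]  (not all equal)
t=4: [223, 221, 222, 218, 219, 217, 222, 221, 225, 224, 225, 225, 224, 224, 222, 222, 218, 221, 218]  (not all equal)
t=5: [222, 221, 222, 222, 224, 222, 223, 221, 220, 220, 220, 220, 220, 220, 221, 222, 222, 223, 221]  (not all equal)
t=6: [222, 222, 222, 221, 221, 220, 221, 222, 222, 223, 223, 223, 223, 222, 222, 222, 221, 221, 221]  (not all equal)
t=7: [222, 222, 222, 222, 222, 222, 222, 222, 221, 221, 221, 221, 221, 221, 222, 222, 222, 222, 222]  (not all equal)
t=8: [222, 222, 222, 222, 222, 222, 222, 222, 222, 222, 222, 222, 222, 222, 222, 222, 222, 222, 222]  (all equal)

Answer: 8
Key observation: Synchronization is absorbing here: once all patches are equal they stay equal, and step 8 is the first all-equal step.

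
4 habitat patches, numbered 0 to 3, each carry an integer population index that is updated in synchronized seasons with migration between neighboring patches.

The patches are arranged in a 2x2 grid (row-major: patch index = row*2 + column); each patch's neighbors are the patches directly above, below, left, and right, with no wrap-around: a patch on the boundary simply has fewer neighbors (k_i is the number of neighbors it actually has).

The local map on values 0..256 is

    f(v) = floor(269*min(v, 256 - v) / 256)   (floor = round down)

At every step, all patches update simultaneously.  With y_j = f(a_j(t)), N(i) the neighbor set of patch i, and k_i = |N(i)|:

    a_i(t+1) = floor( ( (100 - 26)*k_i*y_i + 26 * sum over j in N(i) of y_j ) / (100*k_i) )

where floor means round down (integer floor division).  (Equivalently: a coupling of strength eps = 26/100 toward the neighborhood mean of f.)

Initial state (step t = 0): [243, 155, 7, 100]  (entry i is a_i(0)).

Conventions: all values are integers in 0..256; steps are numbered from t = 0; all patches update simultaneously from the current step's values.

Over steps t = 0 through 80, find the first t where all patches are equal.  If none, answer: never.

Answer: 19
Key observation: Synchronization is absorbing here: once all patches are equal they stay equal, and step 19 is the first all-equal step.

Derivation:
t=0: [243, 155, 7, 100]  (not all equal)
t=1: [24, 93, 20, 92]  (not all equal)
t=2: [33, 87, 31, 86]  (not all equal)
t=3: [41, 83, 39, 82]  (not all equal)
t=4: [48, 81, 46, 80]  (not all equal)
t=5: [54, 80, 52, 79]  (not all equal)
t=6: [59, 80, 58, 79]  (not all equal)
t=7: [63, 80, 63, 80]  (not all equal)
t=8: [68, 81, 68, 81]  (not all equal)
t=9: [72, 83, 72, 83]  (not all equal)
t=10: [76, 85, 76, 85]  (not all equal)
t=11: [80, 87, 80, 87]  (not all equal)
t=12: [84, 90, 84, 90]  (not all equal)
t=13: [88, 93, 88, 93]  (not all equal)
t=14: [92, 96, 92, 96]  (not all equal)
t=15: [96, 99, 96, 99]  (not all equal)
t=16: [100, 103, 100, 103]  (not all equal)
t=17: [105, 107, 105, 107]  (not all equal)
t=18: [110, 111, 110, 111]  (not all equal)
t=19: [115, 115, 115, 115]  (all equal)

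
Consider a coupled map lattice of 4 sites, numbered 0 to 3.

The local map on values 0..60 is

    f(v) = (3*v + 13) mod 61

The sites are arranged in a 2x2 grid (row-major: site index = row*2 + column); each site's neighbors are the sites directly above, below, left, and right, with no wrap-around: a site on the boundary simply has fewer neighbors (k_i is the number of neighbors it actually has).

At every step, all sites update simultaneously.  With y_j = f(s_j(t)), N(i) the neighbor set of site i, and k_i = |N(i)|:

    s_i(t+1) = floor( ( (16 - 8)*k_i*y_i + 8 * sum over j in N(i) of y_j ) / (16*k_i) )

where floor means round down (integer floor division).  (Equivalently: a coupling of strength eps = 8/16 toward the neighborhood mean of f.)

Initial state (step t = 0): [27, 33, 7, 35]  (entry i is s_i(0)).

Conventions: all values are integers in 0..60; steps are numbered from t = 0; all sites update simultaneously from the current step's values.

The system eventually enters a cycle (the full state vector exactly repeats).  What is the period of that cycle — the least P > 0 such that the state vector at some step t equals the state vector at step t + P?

Simulating step by step:
t=0: [27, 33, 7, 35]
t=1: [37, 48, 39, 49]
t=2: [11, 27, 14, 29]
t=3: [45, 37, 48, 41]
t=4: [22, 11, 27, 16]
t=5: [28, 27, 21, 19]
t=6: [30, 27, 18, 16]
t=7: [30, 27, 13, 9]
t=8: [42, 37, 46, 41]
t=9: [16, 8, 22, 14]
t=10: [13, 32, 22, 41]
t=11: [42, 40, 25, 23]
t=12: [18, 15, 23, 20]
t=13: [22, 33, 15, 25]
t=14: [36, 36, 40, 40]
t=15: [47, 47, 23, 23]
t=16: [29, 29, 23, 23]
t=17: [34, 34, 25, 25]
t=18: [47, 47, 33, 33]
t=19: [36, 36, 46, 46]
t=20: [52, 52, 36, 36]
t=21: [50, 50, 56, 56]
t=22: [45, 45, 54, 54]
t=23: [32, 32, 46, 46]
t=24: [43, 43, 33, 33]
t=25: [27, 27, 43, 43]
t=26: [29, 29, 23, 23]

Answer: 10
Key observation: The state at step 16, [29, 29, 23, 23], reappears at step 26 — and no state repeats earlier — so the cycle the system enters has period 10.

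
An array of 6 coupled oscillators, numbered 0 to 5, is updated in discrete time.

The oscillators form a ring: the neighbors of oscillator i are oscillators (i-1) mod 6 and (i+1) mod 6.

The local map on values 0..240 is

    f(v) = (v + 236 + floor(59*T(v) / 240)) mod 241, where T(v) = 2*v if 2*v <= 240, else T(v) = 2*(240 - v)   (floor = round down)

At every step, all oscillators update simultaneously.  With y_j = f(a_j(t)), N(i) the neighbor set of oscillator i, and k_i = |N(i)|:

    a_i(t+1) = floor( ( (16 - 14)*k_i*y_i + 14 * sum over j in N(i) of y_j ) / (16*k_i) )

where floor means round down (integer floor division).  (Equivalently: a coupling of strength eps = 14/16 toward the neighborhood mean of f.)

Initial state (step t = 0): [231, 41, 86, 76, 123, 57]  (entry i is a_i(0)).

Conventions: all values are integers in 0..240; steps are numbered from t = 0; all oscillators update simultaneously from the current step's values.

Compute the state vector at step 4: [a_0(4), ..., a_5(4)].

Answer: [215, 208, 214, 208, 215, 208]

Derivation:
t=0: [231, 41, 86, 76, 123, 57]
t=1: [88, 161, 87, 143, 104, 187]
t=2: [191, 133, 181, 143, 190, 146]
t=3: [186, 204, 185, 204, 188, 206]
t=4: [215, 208, 214, 208, 215, 208]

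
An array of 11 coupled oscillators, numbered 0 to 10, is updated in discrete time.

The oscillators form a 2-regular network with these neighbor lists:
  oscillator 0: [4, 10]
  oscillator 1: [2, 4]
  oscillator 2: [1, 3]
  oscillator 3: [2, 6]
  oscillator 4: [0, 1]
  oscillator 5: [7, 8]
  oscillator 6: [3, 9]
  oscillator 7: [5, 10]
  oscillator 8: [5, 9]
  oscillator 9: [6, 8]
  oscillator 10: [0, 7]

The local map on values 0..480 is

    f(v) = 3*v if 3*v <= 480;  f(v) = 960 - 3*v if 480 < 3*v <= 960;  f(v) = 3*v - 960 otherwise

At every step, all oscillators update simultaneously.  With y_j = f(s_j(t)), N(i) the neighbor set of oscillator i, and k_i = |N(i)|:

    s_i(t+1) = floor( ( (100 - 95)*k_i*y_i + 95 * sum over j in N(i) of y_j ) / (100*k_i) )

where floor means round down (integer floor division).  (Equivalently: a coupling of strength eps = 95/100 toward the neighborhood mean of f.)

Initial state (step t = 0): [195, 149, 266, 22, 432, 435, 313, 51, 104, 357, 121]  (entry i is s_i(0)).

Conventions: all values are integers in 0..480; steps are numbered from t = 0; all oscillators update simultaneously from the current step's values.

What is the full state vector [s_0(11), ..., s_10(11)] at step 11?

Answer: [372, 401, 240, 388, 232, 305, 191, 385, 240, 237, 343]

Derivation:
t=0: [195, 149, 266, 22, 432, 435, 313, 51, 104, 357, 121]
t=1: [350, 258, 251, 90, 407, 238, 85, 343, 232, 163, 268]
t=2: [202, 231, 226, 232, 144, 170, 364, 194, 353, 270, 83]
t=3: [341, 352, 266, 209, 316, 249, 203, 350, 289, 117, 360]
t=4: [65, 87, 211, 260, 76, 97, 342, 162, 272, 228, 78]
t=5: [229, 276, 225, 195, 228, 308, 219, 273, 276, 113, 329]
t=6: [157, 273, 255, 298, 206, 131, 354, 36, 184, 223, 198]
t=7: [359, 262, 108, 144, 307, 264, 174, 365, 345, 256, 293]
t=8: [62, 181, 304, 383, 140, 108, 318, 125, 174, 253, 123]
t=9: [384, 243, 290, 35, 307, 402, 185, 347, 271, 220, 284]
t=10: [79, 72, 164, 240, 202, 120, 212, 172, 266, 277, 135]
t=11: [372, 401, 240, 388, 232, 305, 191, 385, 240, 237, 343]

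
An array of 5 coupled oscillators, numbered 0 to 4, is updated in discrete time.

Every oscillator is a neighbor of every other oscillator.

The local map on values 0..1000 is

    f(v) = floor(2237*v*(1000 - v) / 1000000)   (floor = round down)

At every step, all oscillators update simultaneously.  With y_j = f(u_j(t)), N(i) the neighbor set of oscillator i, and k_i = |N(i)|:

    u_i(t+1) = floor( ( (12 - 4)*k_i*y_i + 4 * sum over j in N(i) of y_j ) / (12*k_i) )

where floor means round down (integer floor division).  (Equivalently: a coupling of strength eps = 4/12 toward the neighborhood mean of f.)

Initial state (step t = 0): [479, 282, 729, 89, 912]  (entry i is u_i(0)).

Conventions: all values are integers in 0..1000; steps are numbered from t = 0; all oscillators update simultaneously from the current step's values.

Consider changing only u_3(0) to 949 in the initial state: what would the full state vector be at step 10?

Answer: [553, 553, 553, 553, 553]
Key observation: This trace re-runs the system from the modified initial state.

Derivation:
t=0: [479, 282, 729, 949, 912]
t=1: [470, 408, 402, 207, 249]
t=2: [526, 516, 514, 415, 445]
t=3: [555, 556, 556, 547, 552]
t=4: [552, 552, 552, 553, 552]
t=5: [552, 552, 552, 552, 552]
t=6: [553, 553, 553, 553, 553]
t=7: [552, 552, 552, 552, 552]
t=8: [553, 553, 553, 553, 553]
t=9: [552, 552, 552, 552, 552]
t=10: [553, 553, 553, 553, 553]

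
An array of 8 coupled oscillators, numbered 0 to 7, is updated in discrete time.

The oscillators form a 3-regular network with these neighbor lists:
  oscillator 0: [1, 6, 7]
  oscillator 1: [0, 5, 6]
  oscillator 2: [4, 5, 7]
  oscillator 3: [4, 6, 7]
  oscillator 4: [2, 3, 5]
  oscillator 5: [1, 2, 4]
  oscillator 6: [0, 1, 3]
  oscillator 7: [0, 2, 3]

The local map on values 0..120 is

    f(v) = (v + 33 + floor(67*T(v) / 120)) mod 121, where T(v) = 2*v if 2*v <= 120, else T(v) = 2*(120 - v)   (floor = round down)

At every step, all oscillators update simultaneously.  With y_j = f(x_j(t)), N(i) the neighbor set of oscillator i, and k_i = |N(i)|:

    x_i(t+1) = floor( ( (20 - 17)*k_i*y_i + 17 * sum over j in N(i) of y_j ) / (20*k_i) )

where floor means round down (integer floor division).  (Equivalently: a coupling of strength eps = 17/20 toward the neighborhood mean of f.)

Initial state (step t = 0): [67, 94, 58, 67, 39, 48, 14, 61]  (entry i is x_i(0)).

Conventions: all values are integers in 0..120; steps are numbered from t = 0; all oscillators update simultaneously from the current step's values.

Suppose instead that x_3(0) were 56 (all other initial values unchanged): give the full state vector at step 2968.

Answer: [34, 34, 34, 34, 34, 34, 34, 34]
Key observation: The state at step 22, [33, 33, 33, 33, 33, 33, 33, 33], reappears at step 26: the system is in a cycle of period 4 from step 22 on.  Therefore the state at step 2968 equals the state at step 22 + ((2968 - 22) mod 4) = 24, which is [34, 34, 34, 34, 34, 34, 34, 34].

Derivation:
t=0: [67, 94, 58, 56, 39, 48, 14, 61]
t=1: [43, 37, 52, 65, 39, 54, 38, 34]
t=2: [93, 56, 72, 99, 41, 74, 60, 33]
t=3: [53, 35, 78, 78, 48, 58, 33, 45]
t=4: [64, 61, 20, 39, 31, 49, 62, 28]
t=5: [53, 31, 69, 81, 72, 62, 59, 78]
t=6: [51, 42, 37, 36, 37, 54, 50, 32]
t=7: [36, 17, 83, 80, 86, 66, 38, 82]
t=8: [77, 83, 36, 57, 36, 45, 77, 56]
t=9: [34, 28, 57, 54, 58, 73, 35, 54]
t=10: [79, 84, 32, 51, 32, 50, 78, 49]
t=11: [30, 30, 52, 45, 53, 69, 31, 46]
t=12: [71, 79, 23, 38, 22, 45, 71, 36]
t=13: [57, 28, 67, 80, 68, 56, 58, 81]
t=14: [50, 41, 35, 36, 35, 52, 50, 35]
t=15: [71, 33, 82, 81, 83, 97, 71, 82]
t=16: [55, 45, 35, 36, 35, 54, 55, 36]
t=17: [45, 24, 84, 85, 84, 66, 45, 85]
t=18: [36, 27, 36, 27, 36, 49, 36, 27]
t=19: [98, 79, 76, 100, 76, 89, 98, 100]
t=20: [34, 34, 35, 34, 35, 36, 34, 34]
t=21: [104, 105, 106, 104, 106, 106, 104, 104]
t=22: [33, 33, 33, 33, 33, 33, 33, 33]
t=23: [102, 102, 102, 102, 102, 102, 102, 102]
t=24: [34, 34, 34, 34, 34, 34, 34, 34]
t=25: [104, 104, 104, 104, 104, 104, 104, 104]
t=26: [33, 33, 33, 33, 33, 33, 33, 33]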